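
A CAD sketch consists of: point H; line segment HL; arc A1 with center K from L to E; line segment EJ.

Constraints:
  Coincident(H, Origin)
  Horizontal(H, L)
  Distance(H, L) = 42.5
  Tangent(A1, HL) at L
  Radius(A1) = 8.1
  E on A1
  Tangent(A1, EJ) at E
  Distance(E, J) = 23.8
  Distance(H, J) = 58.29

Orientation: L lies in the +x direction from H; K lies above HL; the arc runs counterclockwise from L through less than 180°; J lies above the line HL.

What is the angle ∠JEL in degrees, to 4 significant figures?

132.3°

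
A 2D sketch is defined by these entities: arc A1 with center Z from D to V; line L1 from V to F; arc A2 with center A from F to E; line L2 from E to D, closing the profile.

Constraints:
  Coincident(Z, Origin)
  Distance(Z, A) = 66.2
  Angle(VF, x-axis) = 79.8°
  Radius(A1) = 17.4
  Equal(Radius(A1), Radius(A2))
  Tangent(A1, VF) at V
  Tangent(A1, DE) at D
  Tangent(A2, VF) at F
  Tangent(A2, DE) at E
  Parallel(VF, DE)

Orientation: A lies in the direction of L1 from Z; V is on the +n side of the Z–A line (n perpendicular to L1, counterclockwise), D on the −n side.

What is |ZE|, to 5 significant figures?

68.449

Tangency of A1 to both parallel lines with radius 17.4 puts V and D at Z ± 17.4·n: V = (-17.125, 3.0813), D = (17.125, -3.0813). Equal radii place F and E the same way about A: F = A + 17.4·n = (-5.4020, 68.235), E = A − 17.4·n = (28.848, 62.072). Then |ZE| = |E − Z| = 68.449.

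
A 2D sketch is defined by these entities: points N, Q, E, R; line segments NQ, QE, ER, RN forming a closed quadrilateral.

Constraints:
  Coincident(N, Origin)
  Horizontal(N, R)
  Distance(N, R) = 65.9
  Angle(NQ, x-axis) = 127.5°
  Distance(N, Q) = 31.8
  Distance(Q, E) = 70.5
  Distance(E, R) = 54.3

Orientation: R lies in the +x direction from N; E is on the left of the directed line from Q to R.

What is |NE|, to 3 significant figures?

68.7

Checks: |QE| = 70.50 ✓; |ER| = 54.30 ✓.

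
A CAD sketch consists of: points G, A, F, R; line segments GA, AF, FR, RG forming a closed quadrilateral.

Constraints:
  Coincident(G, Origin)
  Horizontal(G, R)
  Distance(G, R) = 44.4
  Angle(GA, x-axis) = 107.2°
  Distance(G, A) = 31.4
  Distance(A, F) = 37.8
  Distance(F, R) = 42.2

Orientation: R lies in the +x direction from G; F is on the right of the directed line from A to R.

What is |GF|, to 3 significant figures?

6.44

G is at the origin; GR is horizontal with |GR| = 44.4 and R in +x, so R = (44.4, 0). GA runs at 107.2° with |GA| = 31.4, so A = (-9.29, 30.0). F is determined by |AF| = 37.8 and |FR| = 42.2 together: it lies at the intersection of circle(A, 37.8) and circle(R, 42.2). With |AR| = 61.5, the foot of the radical line on AR is 27.9 from A and the perpendicular offset is √(37.8² − 27.9²) = 25.5. Taking the right-of-AR solution: F = (2.61, -5.88).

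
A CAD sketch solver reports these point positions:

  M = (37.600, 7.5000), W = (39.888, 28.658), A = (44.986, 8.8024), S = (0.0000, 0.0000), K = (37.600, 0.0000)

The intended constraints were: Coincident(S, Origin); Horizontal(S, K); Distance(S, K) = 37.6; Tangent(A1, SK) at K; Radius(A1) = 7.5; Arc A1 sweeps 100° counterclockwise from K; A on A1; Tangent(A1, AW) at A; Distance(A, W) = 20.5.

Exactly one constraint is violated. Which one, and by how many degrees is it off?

Tangent(A1, AW) at A — off by 4.40°.

S = (0.00, 0.00) ✓; S.y = 0.00, K.y = 0.00 ✓; |SK| = 37.60 ✓; ∠(MK, KS) = 90.00° ✓; |MK| = 7.500 ✓; bearing(M→A) − bearing(M→K) = 100.0° ✓; |MA| = 7.500 ✓; ∠(MA, AW) = 85.60° ✗; |AW| = 20.50 ✓.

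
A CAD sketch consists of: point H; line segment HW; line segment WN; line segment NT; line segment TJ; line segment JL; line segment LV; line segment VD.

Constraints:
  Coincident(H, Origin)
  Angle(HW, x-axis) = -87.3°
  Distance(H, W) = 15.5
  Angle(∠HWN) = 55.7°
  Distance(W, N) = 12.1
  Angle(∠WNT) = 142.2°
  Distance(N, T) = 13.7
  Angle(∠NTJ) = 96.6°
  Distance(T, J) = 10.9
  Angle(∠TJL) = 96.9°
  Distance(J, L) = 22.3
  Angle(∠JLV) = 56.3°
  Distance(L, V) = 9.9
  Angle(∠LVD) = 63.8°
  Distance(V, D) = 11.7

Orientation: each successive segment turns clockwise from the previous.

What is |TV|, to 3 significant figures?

18.3

H is at the origin; HW runs at -87.3° with length 15.5, so W = (0.730, -15.5). ∠HWN = 55.7° gives WN at 148° from the x-axis; with |WN| = 12.1, N = (-9.58, -9.14). ∠WNT = 142.2° gives NT at 111° from the x-axis; with |NT| = 13.7, T = (-14.4, 3.68). ∠NTJ = 96.6° gives TJ at 27.2° from the x-axis; with |TJ| = 10.9, J = (-4.70, 8.66). ∠TJL = 96.9° gives JL at -55.9° from the x-axis; with |JL| = 22.3, L = (7.80, -9.80). ∠JLV = 56.3° gives LV at -180° from the x-axis; with |LV| = 9.9, V = (-2.10, -9.87). Then |TV| = |V − T| = 18.3.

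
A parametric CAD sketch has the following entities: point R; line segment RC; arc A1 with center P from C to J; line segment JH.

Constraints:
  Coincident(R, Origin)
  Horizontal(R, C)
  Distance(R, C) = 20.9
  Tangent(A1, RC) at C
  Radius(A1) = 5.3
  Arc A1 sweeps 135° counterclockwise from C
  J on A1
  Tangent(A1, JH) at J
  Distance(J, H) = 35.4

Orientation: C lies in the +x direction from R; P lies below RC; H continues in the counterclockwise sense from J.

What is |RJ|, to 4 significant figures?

19.39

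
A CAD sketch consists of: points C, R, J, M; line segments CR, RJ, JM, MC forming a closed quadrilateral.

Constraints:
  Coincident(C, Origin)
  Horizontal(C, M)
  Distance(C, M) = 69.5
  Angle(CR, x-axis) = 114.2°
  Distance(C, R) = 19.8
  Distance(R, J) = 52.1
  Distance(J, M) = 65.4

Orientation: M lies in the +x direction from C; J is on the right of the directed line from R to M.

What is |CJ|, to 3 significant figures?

32.3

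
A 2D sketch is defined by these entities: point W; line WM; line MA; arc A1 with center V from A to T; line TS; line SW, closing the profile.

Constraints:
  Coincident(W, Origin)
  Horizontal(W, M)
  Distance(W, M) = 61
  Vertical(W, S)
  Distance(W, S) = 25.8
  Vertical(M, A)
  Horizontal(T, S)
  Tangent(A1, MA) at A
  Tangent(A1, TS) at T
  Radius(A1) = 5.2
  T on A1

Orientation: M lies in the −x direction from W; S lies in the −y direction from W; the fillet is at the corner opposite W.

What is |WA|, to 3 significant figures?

64.4

The virtual corner opposite W is at (-61.0, -25.8). The tangent condition forces VA to be normal to MA and since A1 is tangent to TS there, VT ⟂ TS, with radius 5.2, so the center V sits 5.2 in from both sides at V = (-55.8, -20.6). That places the tangent points at A = (-61.0, -20.6) on MA and T = (-55.8, -25.8) on TS. Then |WA| = |A − W| = 64.4.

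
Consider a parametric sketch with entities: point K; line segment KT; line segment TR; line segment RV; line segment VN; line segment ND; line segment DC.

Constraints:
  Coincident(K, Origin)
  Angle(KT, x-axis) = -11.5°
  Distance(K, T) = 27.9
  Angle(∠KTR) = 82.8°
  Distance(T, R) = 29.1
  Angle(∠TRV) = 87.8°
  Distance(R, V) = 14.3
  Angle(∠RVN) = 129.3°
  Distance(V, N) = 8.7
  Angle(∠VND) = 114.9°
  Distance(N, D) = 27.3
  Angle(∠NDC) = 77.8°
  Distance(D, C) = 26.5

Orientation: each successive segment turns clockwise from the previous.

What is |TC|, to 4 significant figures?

19.91

∠VND = 114.9° gives ND at 43.30° from the x-axis; with |ND| = 27.3, D = (21.77, -1.047). ∠NDC = 77.8° gives DC at -58.90° from the x-axis; with |DC| = 26.5, C = (35.46, -23.74). Then |TC| = |C − T| = 19.91.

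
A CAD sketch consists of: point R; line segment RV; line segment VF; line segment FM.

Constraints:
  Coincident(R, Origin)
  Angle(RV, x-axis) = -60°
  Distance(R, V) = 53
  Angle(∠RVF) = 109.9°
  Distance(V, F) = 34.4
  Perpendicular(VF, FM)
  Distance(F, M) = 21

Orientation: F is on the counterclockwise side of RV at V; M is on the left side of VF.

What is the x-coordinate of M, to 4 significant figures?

56.68

∠RVF = 109.9°, so VF runs at -60.0° + (180° − 109.9°) = 10.10° from the x-axis; with |VF| = 34.4, F = V + 34.4·(cos 10.10°, sin 10.10°) = (60.37, -39.87). The perpendicularity gives FM at right angles to VF; with |FM| = 21.0 on the left of VF, M = F + 21.0·(-0.1754, 0.9845) = (56.68, -19.19). So M.x = 56.68.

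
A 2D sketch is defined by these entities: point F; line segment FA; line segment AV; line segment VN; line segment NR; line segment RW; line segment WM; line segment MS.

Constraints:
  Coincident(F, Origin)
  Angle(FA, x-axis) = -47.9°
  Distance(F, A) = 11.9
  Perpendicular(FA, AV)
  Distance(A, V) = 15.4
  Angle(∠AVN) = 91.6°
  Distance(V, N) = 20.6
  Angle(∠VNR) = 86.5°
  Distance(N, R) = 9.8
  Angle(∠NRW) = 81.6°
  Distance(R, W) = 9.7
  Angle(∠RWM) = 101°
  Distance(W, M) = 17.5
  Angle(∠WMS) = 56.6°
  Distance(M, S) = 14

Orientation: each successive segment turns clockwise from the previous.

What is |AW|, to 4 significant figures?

13.33

F is at the origin; FA runs at -47.9° with length 11.9, so A = (7.978, -8.830). FA ⟂ AV, so AV runs at -137.9°; with |AV| = 15.4, V = (-3.448, -19.15). ∠AVN = 91.6° gives VN at 133.7° from the x-axis; with |VN| = 20.6, N = (-17.68, -4.261). ∠VNR = 86.5° gives NR at 40.20° from the x-axis; with |NR| = 9.8, R = (-10.20, 2.065). ∠NRW = 81.6° gives RW at -58.20° from the x-axis; with |RW| = 9.7, W = (-5.084, -6.179). Then |AW| = |W − A| = 13.33.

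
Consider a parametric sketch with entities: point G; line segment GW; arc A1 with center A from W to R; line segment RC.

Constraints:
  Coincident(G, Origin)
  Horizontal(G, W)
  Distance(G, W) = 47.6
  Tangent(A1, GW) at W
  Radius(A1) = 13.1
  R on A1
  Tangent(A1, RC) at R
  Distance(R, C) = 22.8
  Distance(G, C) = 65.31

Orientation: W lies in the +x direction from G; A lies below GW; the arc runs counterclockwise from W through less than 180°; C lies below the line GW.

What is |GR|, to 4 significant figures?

43.39

G is at the origin; G and W share the same y with |GW| = 47.6 and W on the +x side, so W = (47.60, 0.000). Tangency of A1 to GW means the radius AW is perpendicular to GW, so A = W + (0, -13.1) = (47.60, -13.10). Since AR ⟂ RC (tangency), |AC| = √(13.1² + 22.8²) = 26.30 regardless of where R sits on A1. So C lies on both circle(G, 65.31) and circle(A, 26.30); the below-GW intersection is C = (52.42, -38.95). R is the foot of the tangent from C: R = (37.63, -21.60).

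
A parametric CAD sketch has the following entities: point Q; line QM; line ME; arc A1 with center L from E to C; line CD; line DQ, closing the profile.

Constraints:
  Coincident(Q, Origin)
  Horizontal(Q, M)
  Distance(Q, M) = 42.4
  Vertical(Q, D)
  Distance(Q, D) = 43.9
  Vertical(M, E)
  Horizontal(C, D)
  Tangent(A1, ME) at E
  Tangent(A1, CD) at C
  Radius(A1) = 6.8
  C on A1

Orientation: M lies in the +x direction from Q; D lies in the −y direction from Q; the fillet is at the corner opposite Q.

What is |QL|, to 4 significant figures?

51.42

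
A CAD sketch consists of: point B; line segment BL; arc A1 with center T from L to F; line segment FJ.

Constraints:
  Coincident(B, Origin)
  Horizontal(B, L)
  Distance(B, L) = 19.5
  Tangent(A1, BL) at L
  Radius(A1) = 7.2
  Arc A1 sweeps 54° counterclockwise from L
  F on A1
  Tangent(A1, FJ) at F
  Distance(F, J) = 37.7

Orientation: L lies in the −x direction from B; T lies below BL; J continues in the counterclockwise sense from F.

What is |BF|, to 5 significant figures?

25.498

Since A1 is tangent to BL there, TL ⟂ BL, so T = L + (0, -7.2) = (-19.500, -7.2000). On A1, L sits at bearing 90° from T; a 54° counterclockwise sweep puts F at bearing 144°, so F = T + 7.2·(cos 144°, sin 144°) = (-25.325, -2.9679). Then |BF| = |F − B| = 25.498.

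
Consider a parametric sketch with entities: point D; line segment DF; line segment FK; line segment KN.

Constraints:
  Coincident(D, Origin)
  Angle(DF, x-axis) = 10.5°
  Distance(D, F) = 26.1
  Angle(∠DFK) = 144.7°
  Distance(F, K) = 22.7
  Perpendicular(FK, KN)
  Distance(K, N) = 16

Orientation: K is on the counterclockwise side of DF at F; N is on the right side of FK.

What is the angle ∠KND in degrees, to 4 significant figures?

54.76°

∠DFK = 144.7°, so FK runs at 10.5° + (180° − 144.7°) = 45.80° from the x-axis; with |FK| = 22.7, K = F + 22.7·(cos 45.80°, sin 45.80°) = (41.49, 21.03). FK is perpendicular to KN; with |KN| = 16.0 on the right of FK, N = K + 16.0·(0.7169, -0.6972) = (52.96, 9.876). Then cos ∠KND = NK·ND / (|NK||ND|), giving 54.76°.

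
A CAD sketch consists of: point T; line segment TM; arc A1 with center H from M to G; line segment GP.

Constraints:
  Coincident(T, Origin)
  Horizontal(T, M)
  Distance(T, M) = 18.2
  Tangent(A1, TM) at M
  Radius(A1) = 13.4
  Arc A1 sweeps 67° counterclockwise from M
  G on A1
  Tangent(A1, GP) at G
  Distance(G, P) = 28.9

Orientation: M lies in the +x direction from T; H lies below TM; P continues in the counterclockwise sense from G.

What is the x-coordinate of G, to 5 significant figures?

5.8652

T is at the origin; TM is horizontal with |TM| = 18.2 and M on the +x side, so M = (18.200, 0.0000). Tangency of A1 to TM means the radius HM is perpendicular to TM, so H = M + (0, -13.4) = (18.200, -13.400). On A1, M sits at bearing 90° from H; a 67° counterclockwise sweep puts G at bearing 157°, so G = H + 13.4·(cos 157°, sin 157°) = (5.8652, -8.1642). So G.x = 5.8652.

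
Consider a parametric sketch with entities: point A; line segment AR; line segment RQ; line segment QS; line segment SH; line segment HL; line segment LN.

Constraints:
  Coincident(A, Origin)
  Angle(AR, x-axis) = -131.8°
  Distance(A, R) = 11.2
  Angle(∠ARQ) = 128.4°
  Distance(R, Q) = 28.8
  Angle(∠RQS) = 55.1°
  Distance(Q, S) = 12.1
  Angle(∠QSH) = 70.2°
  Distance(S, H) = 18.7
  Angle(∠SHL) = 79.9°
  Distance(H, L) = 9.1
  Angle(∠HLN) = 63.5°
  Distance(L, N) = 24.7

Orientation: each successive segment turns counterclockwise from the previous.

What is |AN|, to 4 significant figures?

26.56

A is at the origin; AR runs at -131.8° with length 11.2, so R = (-7.465, -8.349). ∠ARQ = 128.4° gives RQ at -80.20° from the x-axis; with |RQ| = 28.8, Q = (-2.563, -36.73). ∠RQS = 55.1° gives QS at 44.70° from the x-axis; with |QS| = 12.1, S = (6.038, -28.22). ∠QSH = 70.2° gives SH at 154.5° from the x-axis; with |SH| = 18.7, H = (-10.84, -20.17). ∠SHL = 79.9° gives HL at -105.4° from the x-axis; with |HL| = 9.1, L = (-13.26, -28.94). ∠HLN = 63.5° gives LN at 11.10° from the x-axis; with |LN| = 24.7, N = (10.98, -24.19). Then |AN| = |N − A| = 26.56.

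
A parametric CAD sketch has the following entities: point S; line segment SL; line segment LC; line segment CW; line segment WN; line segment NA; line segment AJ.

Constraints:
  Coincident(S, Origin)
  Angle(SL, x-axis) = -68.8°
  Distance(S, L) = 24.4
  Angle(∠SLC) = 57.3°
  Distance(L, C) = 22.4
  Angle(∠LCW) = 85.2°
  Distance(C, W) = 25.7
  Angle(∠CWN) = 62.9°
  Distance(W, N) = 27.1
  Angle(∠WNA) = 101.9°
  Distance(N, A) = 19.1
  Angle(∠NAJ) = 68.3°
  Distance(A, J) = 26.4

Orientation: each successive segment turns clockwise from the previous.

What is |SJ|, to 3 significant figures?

14.1

S is at the origin; SL runs at -68.8° with length 24.4, so L = (8.82, -22.7). ∠SLC = 57.3° gives LC at 168° from the x-axis; with |LC| = 22.4, C = (-13.1, -18.3). ∠LCW = 85.2° gives CW at 73.7° from the x-axis; with |CW| = 25.7, W = (-5.91, 6.38). ∠CWN = 62.9° gives WN at -43.4° from the x-axis; with |WN| = 27.1, N = (13.8, -12.2). ∠WNA = 101.9° gives NA at -122° from the x-axis; with |NA| = 19.1, A = (3.80, -28.5). ∠NAJ = 68.3° gives AJ at 127° from the x-axis; with |AJ| = 26.4, J = (-12.0, -7.38). Then |SJ| = |J − S| = 14.1.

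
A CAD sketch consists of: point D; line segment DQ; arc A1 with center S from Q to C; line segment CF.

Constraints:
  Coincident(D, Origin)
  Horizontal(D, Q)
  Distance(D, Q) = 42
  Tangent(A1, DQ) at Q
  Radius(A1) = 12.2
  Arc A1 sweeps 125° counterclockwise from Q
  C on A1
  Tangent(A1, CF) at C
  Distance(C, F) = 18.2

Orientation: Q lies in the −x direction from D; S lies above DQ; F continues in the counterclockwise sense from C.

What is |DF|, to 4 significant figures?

54.45

D is at the origin; D and Q share the same y with |DQ| = 42.0 and Q on the −x side, so Q = (-42.00, 0.000). Since A1 is tangent to DQ there, SQ ⟂ DQ, so S = Q + (0, 12.2) = (-42.00, 12.20). On A1, Q sits at bearing -90° from S; a 125° counterclockwise sweep puts C at bearing 35°, so C = S + 12.2·(cos 35°, sin 35°) = (-32.01, 19.20). Tangency of A1 to CF means the radius SC is perpendicular to CF, so CF runs along (−sin 35°, cos 35°); with |CF| = 18.2, F = (-42.45, 34.11). Then |DF| = |F − D| = 54.45.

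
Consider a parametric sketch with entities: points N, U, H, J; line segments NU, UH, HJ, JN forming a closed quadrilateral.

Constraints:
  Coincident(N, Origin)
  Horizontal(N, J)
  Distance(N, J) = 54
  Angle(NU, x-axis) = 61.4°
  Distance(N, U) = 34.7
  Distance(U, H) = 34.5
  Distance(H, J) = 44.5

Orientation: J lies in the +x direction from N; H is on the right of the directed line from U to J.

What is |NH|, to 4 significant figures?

10.18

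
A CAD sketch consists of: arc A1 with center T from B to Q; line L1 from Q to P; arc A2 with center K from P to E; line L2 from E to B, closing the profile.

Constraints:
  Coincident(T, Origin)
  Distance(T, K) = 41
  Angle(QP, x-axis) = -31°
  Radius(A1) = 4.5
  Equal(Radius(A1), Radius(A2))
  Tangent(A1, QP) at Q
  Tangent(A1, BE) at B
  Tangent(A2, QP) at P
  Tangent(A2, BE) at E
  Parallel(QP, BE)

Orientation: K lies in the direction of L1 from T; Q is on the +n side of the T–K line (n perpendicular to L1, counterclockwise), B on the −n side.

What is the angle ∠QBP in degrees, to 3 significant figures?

77.6°

Tangency of A1 to both parallel lines with radius 4.5 puts Q and B at T ± 4.5·n: Q = (2.32, 3.86), B = (-2.32, -3.86). Equal radii place P and E the same way about K: P = K + 4.5·n = (37.5, -17.3), E = K − 4.5·n = (32.8, -25.0). Then cos ∠QBP = BQ·BP / (|BQ||BP|), giving 77.6°.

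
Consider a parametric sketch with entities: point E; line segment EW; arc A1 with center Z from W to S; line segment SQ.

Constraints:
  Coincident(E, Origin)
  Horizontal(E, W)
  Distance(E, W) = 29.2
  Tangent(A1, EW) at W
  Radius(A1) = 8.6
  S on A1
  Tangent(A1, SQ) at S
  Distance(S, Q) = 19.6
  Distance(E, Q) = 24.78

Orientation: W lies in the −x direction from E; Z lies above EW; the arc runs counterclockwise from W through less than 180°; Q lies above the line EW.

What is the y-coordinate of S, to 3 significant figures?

4.43

Checks: |ZS| = 8.600 ✓; ∠(ZS, SQ) = 90.00° ✓; |SQ| = 19.60 ✓; |EQ| = 24.78 ✓.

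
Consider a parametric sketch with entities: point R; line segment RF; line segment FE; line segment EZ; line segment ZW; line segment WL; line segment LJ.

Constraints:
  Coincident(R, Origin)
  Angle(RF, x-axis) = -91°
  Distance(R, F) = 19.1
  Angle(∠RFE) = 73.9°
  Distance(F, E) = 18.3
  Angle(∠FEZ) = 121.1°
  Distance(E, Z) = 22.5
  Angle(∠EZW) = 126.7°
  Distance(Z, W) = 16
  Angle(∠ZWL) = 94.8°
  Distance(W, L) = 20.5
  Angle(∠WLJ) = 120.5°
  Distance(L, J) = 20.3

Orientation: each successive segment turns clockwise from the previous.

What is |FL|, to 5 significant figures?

28.281

R is at the origin; RF runs at -91.0° with length 19.1, so F = (-0.33334, -19.097). ∠RFE = 73.9° gives FE at 162.90° from the x-axis; with |FE| = 18.3, E = (-17.824, -13.716). ∠FEZ = 121.1° gives EZ at 104.00° from the x-axis; with |EZ| = 22.5, Z = (-23.268, 8.1155). ∠EZW = 126.7° gives ZW at 50.700° from the x-axis; with |ZW| = 16.0, W = (-13.134, 20.497). ∠ZWL = 94.8° gives WL at -34.500° from the x-axis; with |WL| = 20.5, L = (3.7611, 8.8856). Then |FL| = |L − F| = 28.281.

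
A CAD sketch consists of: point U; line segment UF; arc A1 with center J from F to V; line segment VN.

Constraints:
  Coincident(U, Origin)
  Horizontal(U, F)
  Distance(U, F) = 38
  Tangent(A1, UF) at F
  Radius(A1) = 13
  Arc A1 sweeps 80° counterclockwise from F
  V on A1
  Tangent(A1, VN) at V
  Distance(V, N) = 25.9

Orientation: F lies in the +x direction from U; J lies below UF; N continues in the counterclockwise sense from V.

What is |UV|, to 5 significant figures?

27.392

Since A1 is tangent to UF there, JF ⟂ UF, so J = F + (0, -13) = (38.000, -13.000). On A1, F sits at bearing 90° from J; an 80° counterclockwise sweep puts V at bearing 170°, so V = J + 13.0·(cos 170°, sin 170°) = (25.197, -10.743). Then |UV| = |V − U| = 27.392.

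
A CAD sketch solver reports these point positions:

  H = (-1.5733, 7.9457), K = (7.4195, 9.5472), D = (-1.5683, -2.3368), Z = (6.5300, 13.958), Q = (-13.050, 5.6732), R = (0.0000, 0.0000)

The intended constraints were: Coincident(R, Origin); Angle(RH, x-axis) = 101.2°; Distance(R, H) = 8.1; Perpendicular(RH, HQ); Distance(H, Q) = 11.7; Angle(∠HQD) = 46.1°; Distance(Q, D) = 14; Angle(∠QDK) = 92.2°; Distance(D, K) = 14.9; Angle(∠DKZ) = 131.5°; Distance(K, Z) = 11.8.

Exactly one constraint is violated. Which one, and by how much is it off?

Distance(K, Z) = 11.8 — off by 7.30.

R = (0.00, 0.00) ✓; RH at 101.2° ✓; |RH| = 8.100 ✓; ∠(RH, HQ) = 90.00° ✓; |HQ| = 11.70 ✓; ∠HQD = 46.10° ✓; |QD| = 14.00 ✓; ∠QDK = 92.20° ✓; |DK| = 14.90 ✓; ∠DKZ = 131.5° ✓; |KZ| = 4.500 ✗.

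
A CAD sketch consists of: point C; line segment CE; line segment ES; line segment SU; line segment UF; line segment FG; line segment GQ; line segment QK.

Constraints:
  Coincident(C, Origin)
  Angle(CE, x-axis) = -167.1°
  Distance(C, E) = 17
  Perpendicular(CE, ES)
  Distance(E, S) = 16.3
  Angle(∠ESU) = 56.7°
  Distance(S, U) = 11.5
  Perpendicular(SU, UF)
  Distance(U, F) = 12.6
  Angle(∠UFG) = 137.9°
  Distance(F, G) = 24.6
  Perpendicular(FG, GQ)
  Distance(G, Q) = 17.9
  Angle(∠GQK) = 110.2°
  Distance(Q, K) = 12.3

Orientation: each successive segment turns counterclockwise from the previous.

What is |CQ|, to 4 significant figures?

43.92

C is at the origin; CE runs at -167.1° with length 17.0, so E = (-16.57, -3.795). CE ⟂ ES, so ES runs at -77.10°; with |ES| = 16.3, S = (-12.93, -19.68). ∠ESU = 56.7° gives SU at 46.20° from the x-axis; with |SU| = 11.5, U = (-4.972, -11.38). SU ⟂ UF, so UF runs at 136.2°; with |UF| = 12.6, F = (-14.07, -2.663). ∠UFG = 137.9° gives FG at 178.3° from the x-axis; with |FG| = 24.6, G = (-38.66, -1.933). The perpendicularity gives GQ at right angles to FG, so GQ runs at -91.70°; with |GQ| = 17.9, Q = (-39.19, -19.82). Then |CQ| = |Q − C| = 43.92.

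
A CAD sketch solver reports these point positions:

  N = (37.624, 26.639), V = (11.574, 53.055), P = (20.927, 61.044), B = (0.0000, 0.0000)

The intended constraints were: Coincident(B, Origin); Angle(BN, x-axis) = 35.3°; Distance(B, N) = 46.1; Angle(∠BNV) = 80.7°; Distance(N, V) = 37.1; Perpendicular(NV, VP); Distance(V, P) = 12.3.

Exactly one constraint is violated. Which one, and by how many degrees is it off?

Perpendicular(NV, VP) — off by 4.10°.

B = (0.00, 0.00) ✓; BN at 35.30° ✓; |BN| = 46.10 ✓; ∠BNV = 80.70° ✓; |NV| = 37.10 ✓; ∠(NV, VP) = 94.10° ✗; |VP| = 12.30 ✓.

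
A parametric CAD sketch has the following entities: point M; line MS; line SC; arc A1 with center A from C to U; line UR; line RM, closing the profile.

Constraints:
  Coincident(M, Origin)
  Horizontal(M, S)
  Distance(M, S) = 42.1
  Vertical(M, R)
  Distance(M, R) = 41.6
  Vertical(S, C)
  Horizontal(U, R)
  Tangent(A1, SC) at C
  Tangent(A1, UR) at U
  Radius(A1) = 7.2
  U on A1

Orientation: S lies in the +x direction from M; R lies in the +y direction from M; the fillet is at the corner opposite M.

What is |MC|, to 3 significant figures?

54.4

M is at the origin; M and S share the same y with |MS| = 42.1 and S on the +x side, so S = (42.1, 0.00). M and R share the same x with |MR| = 41.6 and R on the +y side, so R = (0.00, 41.6). The virtual corner opposite M is at (42.1, 41.6). A1 meets SC tangentially, so AC is at right angles to SC and since A1 is tangent to UR there, AU ⟂ UR, with radius 7.2, so the center A sits 7.2 in from both sides at A = (34.9, 34.4). That places the tangent points at C = (42.1, 34.4) on SC and U = (34.9, 41.6) on UR. Then |MC| = |C − M| = 54.4.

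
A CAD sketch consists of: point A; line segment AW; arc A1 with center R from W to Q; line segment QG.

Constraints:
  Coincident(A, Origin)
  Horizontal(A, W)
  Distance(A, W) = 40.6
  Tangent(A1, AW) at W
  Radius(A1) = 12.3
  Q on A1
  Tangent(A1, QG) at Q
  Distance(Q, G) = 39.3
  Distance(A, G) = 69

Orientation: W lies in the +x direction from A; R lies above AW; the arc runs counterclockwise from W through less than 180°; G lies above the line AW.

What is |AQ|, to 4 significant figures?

54.70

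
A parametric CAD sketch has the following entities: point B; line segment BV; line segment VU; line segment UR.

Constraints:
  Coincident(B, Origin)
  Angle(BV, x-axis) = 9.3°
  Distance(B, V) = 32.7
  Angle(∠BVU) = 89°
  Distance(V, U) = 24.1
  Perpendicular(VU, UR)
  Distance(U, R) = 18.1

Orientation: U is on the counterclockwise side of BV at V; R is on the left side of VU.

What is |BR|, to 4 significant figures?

27.69

B is at the origin; BV runs at 9.3° with length 32.7, so V = 32.7·(cos 9.3°, sin 9.3°) = (32.27, 5.284). ∠BVU = 89.0°, so VU runs at 9.3° + (180° − 89.0°) = 100.3° from the x-axis; with |VU| = 24.1, U = V + 24.1·(cos 100.3°, sin 100.3°) = (27.96, 29.00). The perpendicularity gives UR at right angles to VU; with |UR| = 18.1 on the left of VU, R = U + 18.1·(-0.9839, -0.1788) = (10.15, 25.76). Then |BR| = |R − B| = 27.69.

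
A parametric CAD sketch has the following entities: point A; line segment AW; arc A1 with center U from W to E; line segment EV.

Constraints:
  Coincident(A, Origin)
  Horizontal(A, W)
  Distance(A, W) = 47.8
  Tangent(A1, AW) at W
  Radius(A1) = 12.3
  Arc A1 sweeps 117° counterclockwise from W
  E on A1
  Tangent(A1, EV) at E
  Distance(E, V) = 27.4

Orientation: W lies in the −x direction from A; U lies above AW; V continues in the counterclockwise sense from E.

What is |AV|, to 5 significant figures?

64.943

On A1, W sits at bearing -90° from U; a 117° counterclockwise sweep puts E at bearing 27°, so E = U + 12.3·(cos 27°, sin 27°) = (-36.841, 17.884). Since A1 is tangent to EV there, UE ⟂ EV, so EV runs along (−sin 27°, cos 27°); with |EV| = 27.4, V = (-49.280, 42.298). Then |AV| = |V − A| = 64.943.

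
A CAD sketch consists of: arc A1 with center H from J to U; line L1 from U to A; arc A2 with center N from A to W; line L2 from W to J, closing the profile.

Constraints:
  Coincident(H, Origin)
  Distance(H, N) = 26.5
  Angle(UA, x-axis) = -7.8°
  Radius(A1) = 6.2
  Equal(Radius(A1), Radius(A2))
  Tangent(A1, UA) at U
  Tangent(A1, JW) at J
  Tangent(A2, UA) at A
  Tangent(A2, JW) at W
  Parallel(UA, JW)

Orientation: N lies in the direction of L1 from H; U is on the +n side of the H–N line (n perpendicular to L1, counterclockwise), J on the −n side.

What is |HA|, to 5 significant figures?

27.216

The slot axis is L1's direction at -7.8°, so u = (cos -7.8°, sin -7.8°) = (0.99075, -0.13572) and n = (−sin -7.8°, cos -7.8°) = (0.13572, 0.99075). H is at the origin and N lies 26.5 along u from H, so N = 26.5·u = (26.255, -3.5965). Tangency of A1 to both parallel lines with radius 6.2 puts U and J at H ± 6.2·n: U = (0.84144, 6.1426), J = (-0.84144, -6.1426). Equal radii place A and W the same way about N: A = N + 6.2·n = (27.096, 2.5462), W = N − 6.2·n = (25.413, -9.7391). Then |HA| = |A − H| = 27.216.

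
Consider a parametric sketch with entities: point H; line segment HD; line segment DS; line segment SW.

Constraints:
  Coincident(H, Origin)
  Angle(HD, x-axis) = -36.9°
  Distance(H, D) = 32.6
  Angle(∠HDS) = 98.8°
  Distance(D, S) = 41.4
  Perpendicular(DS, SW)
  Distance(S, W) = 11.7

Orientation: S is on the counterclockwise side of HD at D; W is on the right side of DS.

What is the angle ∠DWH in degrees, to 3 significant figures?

27.7°

∠HDS = 98.8°, so DS runs at -36.9° + (180° − 98.8°) = 44.3° from the x-axis; with |DS| = 41.4, S = D + 41.4·(cos 44.3°, sin 44.3°) = (55.7, 9.34). DS is perpendicular to SW; with |SW| = 11.7 on the right of DS, W = S + 11.7·(0.698, -0.716) = (63.9, 0.967). Then cos ∠DWH = WD·WH / (|WD||WH|), giving 27.7°.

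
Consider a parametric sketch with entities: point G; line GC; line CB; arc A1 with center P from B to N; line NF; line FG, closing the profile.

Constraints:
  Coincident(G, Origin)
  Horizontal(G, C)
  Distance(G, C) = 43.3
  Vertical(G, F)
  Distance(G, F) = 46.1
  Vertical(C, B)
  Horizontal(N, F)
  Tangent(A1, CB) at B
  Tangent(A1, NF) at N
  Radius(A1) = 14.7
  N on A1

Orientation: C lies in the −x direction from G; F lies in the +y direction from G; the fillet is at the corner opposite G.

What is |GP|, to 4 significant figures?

42.47

G is at the origin; G and C share the same y with |GC| = 43.3 and C on the −x side, so C = (-43.30, 0.000). GF is vertical with |GF| = 46.1 and F on the +y side, so F = (0.000, 46.10). The virtual corner opposite G is at (-43.30, 46.10). Tangency of A1 to CB means the radius PB is perpendicular to CB and since A1 is tangent to NF there, PN ⟂ NF, with radius 14.7, so the center P sits 14.7 in from both sides at P = (-28.60, 31.40). Then |GP| = |P − G| = 42.47.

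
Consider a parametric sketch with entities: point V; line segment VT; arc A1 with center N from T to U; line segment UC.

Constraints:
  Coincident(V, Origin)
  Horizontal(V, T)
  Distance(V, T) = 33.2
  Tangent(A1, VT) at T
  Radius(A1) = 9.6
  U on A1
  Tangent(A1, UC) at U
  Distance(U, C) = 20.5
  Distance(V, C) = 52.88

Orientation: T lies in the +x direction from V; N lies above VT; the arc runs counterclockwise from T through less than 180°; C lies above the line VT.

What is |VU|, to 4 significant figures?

43.75

V is at the origin; V and T share the same y with |VT| = 33.2 and T on the +x side, so T = (33.20, 0.000). The tangent condition forces NT to be normal to VT, so N = T + (0, 9.6) = (33.20, 9.600). Since NU ⟂ UC (tangency), |NC| = √(9.6² + 20.5²) = 22.64 regardless of where U sits on A1. So C lies on both circle(V, 52.88) and circle(N, 22.64); the above-VT intersection is C = (43.83, 29.59). U is the foot of the tangent from C: U = (42.79, 9.112).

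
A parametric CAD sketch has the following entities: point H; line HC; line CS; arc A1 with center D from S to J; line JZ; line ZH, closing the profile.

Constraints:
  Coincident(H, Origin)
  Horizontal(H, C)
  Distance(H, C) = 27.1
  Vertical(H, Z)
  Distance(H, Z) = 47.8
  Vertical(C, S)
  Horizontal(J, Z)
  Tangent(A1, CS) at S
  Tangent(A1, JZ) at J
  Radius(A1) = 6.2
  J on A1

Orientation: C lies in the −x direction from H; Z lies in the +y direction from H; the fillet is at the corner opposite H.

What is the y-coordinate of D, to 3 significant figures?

41.6

H is at the origin; HC is horizontal with |HC| = 27.1 and C on the −x side, so C = (-27.1, 0.00). HZ is vertical with |HZ| = 47.8 and Z on the +y side, so Z = (0.00, 47.8). The virtual corner opposite H is at (-27.1, 47.8). Tangency of A1 to CS means the radius DS is perpendicular to CS and A1 meets JZ tangentially, so DJ is at right angles to JZ, with radius 6.2, so the center D sits 6.2 in from both sides at D = (-20.9, 41.6). So D.y = 41.6.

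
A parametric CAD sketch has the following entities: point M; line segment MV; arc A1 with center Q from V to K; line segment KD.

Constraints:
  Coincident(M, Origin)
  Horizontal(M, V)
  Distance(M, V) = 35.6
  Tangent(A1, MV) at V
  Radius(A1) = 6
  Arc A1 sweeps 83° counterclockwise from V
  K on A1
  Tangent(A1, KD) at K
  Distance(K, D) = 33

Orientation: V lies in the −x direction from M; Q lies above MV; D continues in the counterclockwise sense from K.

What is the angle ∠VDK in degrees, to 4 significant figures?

7.703°

M is at the origin; M and V share the same y with |MV| = 35.6 and V on the −x side, so V = (-35.60, 0.000). Tangency of A1 to MV means the radius QV is perpendicular to MV, so Q = V + (0, 6) = (-35.60, 6.000). On A1, V sits at bearing -90° from Q; an 83° counterclockwise sweep puts K at bearing -7°, so K = Q + 6.0·(cos -7°, sin -7°) = (-29.64, 5.269). A1 meets KD tangentially, so QK is at right angles to KD, so KD runs along (−sin -7°, cos -7°); with |KD| = 33.0, D = (-25.62, 38.02). Then cos ∠VDK = DV·DK / (|DV||DK|), giving 7.703°.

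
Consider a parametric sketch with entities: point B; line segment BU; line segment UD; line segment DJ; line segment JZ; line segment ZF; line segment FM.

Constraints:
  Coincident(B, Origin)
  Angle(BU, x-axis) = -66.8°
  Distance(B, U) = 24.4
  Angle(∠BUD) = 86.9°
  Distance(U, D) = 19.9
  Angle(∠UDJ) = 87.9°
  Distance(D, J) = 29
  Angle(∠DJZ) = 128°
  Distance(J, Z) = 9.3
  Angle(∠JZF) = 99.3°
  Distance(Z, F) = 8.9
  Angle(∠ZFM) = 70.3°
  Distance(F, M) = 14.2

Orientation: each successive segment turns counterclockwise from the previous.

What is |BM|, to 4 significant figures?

16.65

B is at the origin; BU runs at -66.8° with length 24.4, so U = (9.612, -22.43). ∠BUD = 86.9° gives UD at 26.30° from the x-axis; with |UD| = 19.9, D = (27.45, -13.61). ∠UDJ = 87.9° gives DJ at 118.4° from the x-axis; with |DJ| = 29.0, J = (13.66, 11.90). ∠DJZ = 128.0° gives JZ at 170.4° from the x-axis; with |JZ| = 9.3, Z = (4.489, 13.45). ∠JZF = 99.3° gives ZF at -108.9° from the x-axis; with |ZF| = 8.9, F = (1.607, 5.031). ∠ZFM = 70.3° gives FM at 0.8000° from the x-axis; with |FM| = 14.2, M = (15.81, 5.229). Then |BM| = |M − B| = 16.65.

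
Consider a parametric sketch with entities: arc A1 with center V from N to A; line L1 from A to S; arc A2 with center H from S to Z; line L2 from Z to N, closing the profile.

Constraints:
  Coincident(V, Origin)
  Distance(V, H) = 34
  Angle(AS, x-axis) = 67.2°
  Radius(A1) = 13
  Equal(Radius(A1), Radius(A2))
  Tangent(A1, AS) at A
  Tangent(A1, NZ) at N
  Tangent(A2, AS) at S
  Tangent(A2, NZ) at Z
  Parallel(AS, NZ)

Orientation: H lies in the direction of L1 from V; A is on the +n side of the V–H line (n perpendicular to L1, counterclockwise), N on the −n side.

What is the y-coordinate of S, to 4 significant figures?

36.38

The slot axis is L1's direction at 67.2°, so u = (cos 67.2°, sin 67.2°) = (0.3875, 0.9219) and n = (−sin 67.2°, cos 67.2°) = (-0.9219, 0.3875). V is at the origin and H lies 34.0 along u from V, so H = 34.0·u = (13.18, 31.34). Tangency of A1 to both parallel lines with radius 13.0 puts A and N at V ± 13.0·n: A = (-11.98, 5.038), N = (11.98, -5.038). Equal radii place S and Z the same way about H: S = H + 13.0·n = (1.191, 36.38), Z = H − 13.0·n = (25.16, 26.31). So S.y = 36.38.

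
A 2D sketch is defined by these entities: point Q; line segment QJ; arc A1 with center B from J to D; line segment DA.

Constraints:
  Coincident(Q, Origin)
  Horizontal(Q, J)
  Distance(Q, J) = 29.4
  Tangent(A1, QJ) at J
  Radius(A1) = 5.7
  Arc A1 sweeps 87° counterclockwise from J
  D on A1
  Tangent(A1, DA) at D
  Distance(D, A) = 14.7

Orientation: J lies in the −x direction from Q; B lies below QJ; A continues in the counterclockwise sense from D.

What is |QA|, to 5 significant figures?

41.101

Q is at the origin; QJ is horizontal with |QJ| = 29.4 and J on the −x side, so J = (-29.400, 0.0000). A1 meets QJ tangentially, so BJ is at right angles to QJ, so B = J + (0, -5.7) = (-29.400, -5.7000). On A1, J sits at bearing 90° from B; an 87° counterclockwise sweep puts D at bearing 177°, so D = B + 5.7·(cos 177°, sin 177°) = (-35.092, -5.4017). The tangent condition forces BD to be normal to DA, so DA runs along (−sin 177°, cos 177°); with |DA| = 14.7, A = (-35.862, -20.082). Then |QA| = |A − Q| = 41.101.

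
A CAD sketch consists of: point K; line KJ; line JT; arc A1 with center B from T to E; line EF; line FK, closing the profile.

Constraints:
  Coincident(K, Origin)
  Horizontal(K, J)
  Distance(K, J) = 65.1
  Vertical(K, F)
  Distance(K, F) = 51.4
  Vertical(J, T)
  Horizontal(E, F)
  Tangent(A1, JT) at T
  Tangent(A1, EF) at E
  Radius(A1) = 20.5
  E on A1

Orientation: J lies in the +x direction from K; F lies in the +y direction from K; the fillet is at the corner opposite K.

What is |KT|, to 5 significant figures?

72.061

K is at the origin; KJ is horizontal with |KJ| = 65.1 and J on the +x side, so J = (65.100, 0.0000). KF is vertical with |KF| = 51.4 and F on the +y side, so F = (0.0000, 51.400). The virtual corner opposite K is at (65.100, 51.400). A1 meets JT tangentially, so BT is at right angles to JT and since A1 is tangent to EF there, BE ⟂ EF, with radius 20.5, so the center B sits 20.5 in from both sides at B = (44.600, 30.900). That places the tangent points at T = (65.100, 30.900) on JT and E = (44.600, 51.400) on EF. Then |KT| = |T − K| = 72.061.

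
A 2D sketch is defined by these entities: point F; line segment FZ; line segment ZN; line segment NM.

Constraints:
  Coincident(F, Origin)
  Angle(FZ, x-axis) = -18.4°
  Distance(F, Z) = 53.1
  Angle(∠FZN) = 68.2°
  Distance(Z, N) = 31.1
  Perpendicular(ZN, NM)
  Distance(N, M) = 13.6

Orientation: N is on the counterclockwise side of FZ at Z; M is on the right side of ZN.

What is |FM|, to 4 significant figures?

63.92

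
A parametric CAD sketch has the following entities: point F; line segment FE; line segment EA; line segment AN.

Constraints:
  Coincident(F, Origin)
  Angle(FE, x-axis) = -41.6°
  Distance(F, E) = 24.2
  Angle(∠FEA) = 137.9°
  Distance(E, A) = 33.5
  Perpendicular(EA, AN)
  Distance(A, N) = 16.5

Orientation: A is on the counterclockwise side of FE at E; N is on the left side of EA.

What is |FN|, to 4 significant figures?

51.46

∠FEA = 137.9°, so EA runs at -41.6° + (180° − 137.9°) = 0.5000° from the x-axis; with |EA| = 33.5, A = E + 33.5·(cos 0.5000°, sin 0.5000°) = (51.60, -15.77). The perpendicularity gives AN at right angles to EA; with |AN| = 16.5 on the left of EA, N = A + 16.5·(-0.008727, 1.000) = (51.45, 0.7247). Then |FN| = |N − F| = 51.46.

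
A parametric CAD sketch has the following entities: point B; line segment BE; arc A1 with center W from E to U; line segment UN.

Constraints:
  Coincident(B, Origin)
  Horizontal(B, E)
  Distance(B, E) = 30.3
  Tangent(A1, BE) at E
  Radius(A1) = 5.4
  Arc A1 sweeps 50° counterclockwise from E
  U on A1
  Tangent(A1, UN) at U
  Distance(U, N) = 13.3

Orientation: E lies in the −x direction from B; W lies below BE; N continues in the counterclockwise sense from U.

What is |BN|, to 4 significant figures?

44.66

B is at the origin; BE is horizontal with |BE| = 30.3 and E on the −x side, so E = (-30.30, 0.000). Since A1 is tangent to BE there, WE ⟂ BE, so W = E + (0, -5.4) = (-30.30, -5.400). On A1, E sits at bearing 90° from W; a 50° counterclockwise sweep puts U at bearing 140°, so U = W + 5.4·(cos 140°, sin 140°) = (-34.44, -1.929). Since A1 is tangent to UN there, WU ⟂ UN, so UN runs along (−sin 140°, cos 140°); with |UN| = 13.3, N = (-42.99, -12.12). Then |BN| = |N − B| = 44.66.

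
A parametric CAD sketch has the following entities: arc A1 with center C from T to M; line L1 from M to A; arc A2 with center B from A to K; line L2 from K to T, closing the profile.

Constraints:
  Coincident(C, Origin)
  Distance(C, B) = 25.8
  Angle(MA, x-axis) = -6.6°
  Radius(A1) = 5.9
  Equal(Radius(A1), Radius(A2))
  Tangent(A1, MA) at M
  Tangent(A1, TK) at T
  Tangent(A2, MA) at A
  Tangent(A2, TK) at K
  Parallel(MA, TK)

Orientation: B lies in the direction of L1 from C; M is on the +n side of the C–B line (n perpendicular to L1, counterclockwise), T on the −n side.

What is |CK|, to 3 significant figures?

26.5

The slot axis is L1's direction at -6.6°, so u = (cos -6.6°, sin -6.6°) = (0.993, -0.115) and n = (−sin -6.6°, cos -6.6°) = (0.115, 0.993). C is at the origin and B lies 25.8 along u from C, so B = 25.8·u = (25.6, -2.97). Tangency of A1 to both parallel lines with radius 5.9 puts M and T at C ± 5.9·n: M = (0.678, 5.86), T = (-0.678, -5.86). Equal radii place A and K the same way about B: A = B + 5.9·n = (26.3, 2.90), K = B − 5.9·n = (25.0, -8.83). Then |CK| = |K − C| = 26.5.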